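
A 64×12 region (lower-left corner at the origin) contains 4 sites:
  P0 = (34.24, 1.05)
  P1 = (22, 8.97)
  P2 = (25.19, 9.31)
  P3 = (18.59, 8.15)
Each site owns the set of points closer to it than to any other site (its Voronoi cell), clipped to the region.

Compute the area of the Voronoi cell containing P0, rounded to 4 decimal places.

Area of P0's cell: 402.4390

1. box [0,64]×[0,12]: [(0, 0) (64, 0) (64, 12) (0, 12)]
2. ⊥bis P0·P1 via (28.12,5.01): [(24.8782, 0) (64, 0) (64, 12) (32.6429, 12)]  |A|=422.8729
3. ⊥bis P0·P2 via (29.715,5.18): [(24.9872, 0) (64, 0) (64, 12) (35.9397, 12)]  |A|=402.439
4. ⊥bis P0·P3 via (26.415,4.6): [(24.9872, 0) (64, 0) (64, 12) (35.9397, 12)]  |A|=402.439
5. canonical 4-gon: [(24.9872, 0) (64, 0) (64, 12) (35.9397, 12)]
6. shoelace: 402.439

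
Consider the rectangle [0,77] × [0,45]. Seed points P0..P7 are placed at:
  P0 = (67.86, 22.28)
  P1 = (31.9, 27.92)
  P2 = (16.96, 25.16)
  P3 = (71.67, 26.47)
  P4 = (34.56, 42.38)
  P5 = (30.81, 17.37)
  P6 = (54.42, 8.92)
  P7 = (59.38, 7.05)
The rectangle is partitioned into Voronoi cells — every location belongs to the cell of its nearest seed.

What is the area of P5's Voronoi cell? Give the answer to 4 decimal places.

1. box [0,77]×[0,45]: [(0, 0) (77, 0) (77, 45) (0, 45)]
2. ⊥bis P5·P0 via (49.335,19.825): [(0, 0) (51.9623, 0) (45.9987, 45) (0, 45)]  |A|=2204.1225
3. ⊥bis P5·P1 via (31.355,22.645): [(0, 25.8845) (0, 0) (51.9623, 0) (49.2057, 20.8007)]  |A|=1177.2591
4. ⊥bis P5·P2 via (23.885,21.265): [(25.0288, 23.2986) (11.9244, 0) (51.9623, 0) (49.2057, 20.8007)]  |A|=714.4188
5. ⊥bis P5·P3 via (51.24,21.92): [(25.0288, 23.2986) (11.9244, 0) (51.9623, 0) (49.2057, 20.8007)]  |A|=714.4188
6. ⊥bis P5·P4 via (32.685,29.875): [(25.0288, 23.2986) (11.9244, 0) (51.9623, 0) (49.2057, 20.8007)]  |A|=714.4188
7. ⊥bis P5·P6 via (42.615,13.145): [(45.4923, 21.1844) (25.0288, 23.2986) (11.9244, 0) (37.9104, 0)]  |A|=527.4868
8. ⊥bis P5·P7 via (45.095,12.21): [(45.4923, 21.1844) (25.0288, 23.2986) (11.9244, 0) (37.9104, 0)]  |A|=527.4868
9. canonical 4-gon: [(45.4923, 21.1844) (25.0288, 23.2986) (11.9244, 0) (37.9104, 0)]
10. shoelace: 527.4868

Area of P5's cell: 527.4868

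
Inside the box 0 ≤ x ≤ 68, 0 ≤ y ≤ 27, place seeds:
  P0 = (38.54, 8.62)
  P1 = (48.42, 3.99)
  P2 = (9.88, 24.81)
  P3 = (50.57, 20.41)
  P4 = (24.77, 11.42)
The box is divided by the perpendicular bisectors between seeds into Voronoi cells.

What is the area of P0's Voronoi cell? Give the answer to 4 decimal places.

Area of P0's cell: 244.3196

1. box [0,68]×[0,27]: [(0, 0) (68, 0) (68, 27) (0, 27)]
2. ⊥bis P0·P1 via (43.48,6.305): [(0, 0) (40.5253, 0) (53.1782, 27) (0, 27)]  |A|=1264.9971
3. ⊥bis P0·P2 via (24.21,16.715): [(14.7677, 0) (40.5253, 0) (53.1782, 27) (30.02, 27)]  |A|=660.3632
4. ⊥bis P0·P3 via (44.555,14.515): [(14.7677, 0) (40.5253, 0) (46.4306, 12.6012) (32.3191, 27) (30.02, 27)]  |A|=510.1908
5. ⊥bis P0·P4 via (31.655,10.02): [(29.6175, 0) (40.5253, 0) (46.4306, 12.6012) (34.6286, 24.6435)]  |A|=244.3196
6. canonical 4-gon: [(29.6175, 0) (40.5253, 0) (46.4306, 12.6012) (34.6286, 24.6435)]
7. shoelace: 244.3196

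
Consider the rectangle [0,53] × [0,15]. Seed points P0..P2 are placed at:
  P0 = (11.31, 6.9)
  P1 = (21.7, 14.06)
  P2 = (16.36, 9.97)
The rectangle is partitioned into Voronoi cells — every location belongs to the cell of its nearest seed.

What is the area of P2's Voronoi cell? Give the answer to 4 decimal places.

Area of P2's cell: 121.2707

1. box [0,53]×[0,15]: [(0, 0) (53, 0) (53, 15) (0, 15)]
2. ⊥bis P2·P0 via (13.835,8.435): [(18.9628, 0) (53, 0) (53, 15) (9.844, 15)]  |A|=578.9489
3. ⊥bis P2·P1 via (19.03,12.015): [(18.9628, 0) (28.2325, 0) (16.7437, 15) (9.844, 15)]  |A|=121.2707
4. canonical 4-gon: [(18.9628, 0) (28.2325, 0) (16.7437, 15) (9.844, 15)]
5. shoelace: 121.2707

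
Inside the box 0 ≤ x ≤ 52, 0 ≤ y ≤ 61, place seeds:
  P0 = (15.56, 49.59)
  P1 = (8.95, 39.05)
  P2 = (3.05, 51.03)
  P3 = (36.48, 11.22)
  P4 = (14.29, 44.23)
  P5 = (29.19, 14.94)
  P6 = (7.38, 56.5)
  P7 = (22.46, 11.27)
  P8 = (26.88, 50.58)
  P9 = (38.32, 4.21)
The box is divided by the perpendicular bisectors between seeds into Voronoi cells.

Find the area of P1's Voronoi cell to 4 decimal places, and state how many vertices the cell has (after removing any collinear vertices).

Area of P1's cell: 381.7335 (5 vertices)

1. box [0,52]×[0,61]: [(0, 0) (52, 0) (52, 61) (0, 61)]
2. ⊥bis P1·P0 via (12.255,44.32): [(0, 52.0055) (0, 0) (52, 0) (52, 19.3945)]  |A|=1856.4017
3. ⊥bis P1·P2 via (6,45.04): [(8.8605, 46.4488) (0, 42.0851) (0, 0) (52, 0) (52, 19.3945)]  |A|=1812.4514
4. ⊥bis P1·P3 via (22.715,25.135): [(30.5259, 32.8617) (8.8605, 46.4488) (0, 42.0851) (0, 2.6649)]  |A|=709.1337
5. ⊥bis P1·P4 via (11.62,41.64): [(25.2234, 27.6164) (7.5712, 45.8138) (0, 42.0851) (0, 2.6649)]  |A|=598.9553
6. ⊥bis P1·P5 via (19.07,26.995): [(22.7938, 30.1211) (7.5712, 45.8138) (0, 42.0851) (0, 10.986)]  |A|=442.2201
7. ⊥bis P1·P6 via (8.165,47.775): [(22.7938, 30.1211) (7.5712, 45.8138) (0, 42.0851) (0, 10.986)]  |A|=442.2201
8. ⊥bis P1·P7 via (15.705,25.16): [(18.5079, 26.5231) (22.7938, 30.1211) (7.5712, 45.8138) (0, 42.0851) (0, 17.5223)]  |A|=381.7335
9. ⊥bis P1·P8 via (17.915,44.815): [(18.5079, 26.5231) (22.7938, 30.1211) (7.5712, 45.8138) (0, 42.0851) (0, 17.5223)]  |A|=381.7335
10. ⊥bis P1·P9 via (23.635,21.63): [(18.5079, 26.5231) (22.7938, 30.1211) (7.5712, 45.8138) (0, 42.0851) (0, 17.5223)]  |A|=381.7335
11. canonical 5-gon: [(18.5079, 26.5231) (22.7938, 30.1211) (7.5712, 45.8138) (0, 42.0851) (0, 17.5223)]
12. shoelace: 381.7335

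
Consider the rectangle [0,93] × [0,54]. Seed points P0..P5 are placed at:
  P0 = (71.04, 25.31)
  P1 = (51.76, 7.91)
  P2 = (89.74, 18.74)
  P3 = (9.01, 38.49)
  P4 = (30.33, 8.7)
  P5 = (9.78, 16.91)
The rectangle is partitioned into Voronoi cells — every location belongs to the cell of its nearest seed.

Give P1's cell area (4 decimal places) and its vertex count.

1. box [0,93]×[0,54]: [(0, 0) (93, 0) (93, 54) (0, 54)]
2. ⊥bis P1·P0 via (61.4,16.61): [(0, 0) (76.3904, 0) (27.6559, 54) (0, 54)]  |A|=2809.2492
3. ⊥bis P1·P2 via (70.75,13.325): [(0, 0) (74.5496, 0) (73.6994, 2.9817) (27.6559, 54) (0, 54)]  |A|=2806.5049
4. ⊥bis P1·P3 via (30.385,23.2): [(13.7895, 0) (74.5496, 0) (73.6994, 2.9817) (41.4687, 38.6948)]  |A|=1208.4174
5. ⊥bis P1·P4 via (41.045,8.305): [(40.7388, 0) (74.5496, 0) (73.6994, 2.9817) (42.138, 37.9532)]  |A|=673.8007
6. ⊥bis P1·P5 via (30.77,12.41): [(40.7388, 0) (74.5496, 0) (73.6994, 2.9817) (42.138, 37.9532)]  |A|=673.8007
7. canonical 4-gon: [(40.7388, 0) (74.5496, 0) (73.6994, 2.9817) (42.138, 37.9532)]
8. shoelace: 673.8007

Area of P1's cell: 673.8007 (4 vertices)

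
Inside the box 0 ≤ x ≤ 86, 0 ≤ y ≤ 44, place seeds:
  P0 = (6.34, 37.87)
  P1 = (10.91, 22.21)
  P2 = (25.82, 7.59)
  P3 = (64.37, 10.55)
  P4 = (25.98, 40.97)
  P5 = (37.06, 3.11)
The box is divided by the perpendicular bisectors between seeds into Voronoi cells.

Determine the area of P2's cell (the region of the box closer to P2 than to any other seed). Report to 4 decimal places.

Area of P2's cell: 448.4772

1. box [0,86]×[0,44]: [(0, 0) (86, 0) (86, 44) (0, 44)]
2. ⊥bis P2·P0 via (16.08,22.73): [(0, 12.3853) (0, 0) (86, 0) (86, 44) (49.1424, 44)]  |A|=3007.1881
3. ⊥bis P2·P1 via (18.365,14.9): [(43.0658, 40.0907) (3.7548, 0) (86, 0) (86, 44) (49.1424, 44)]  |A|=2665.2312
4. ⊥bis P2·P3 via (45.095,9.07): [(42.7387, 39.7572) (3.7548, 0) (45.7914, 0)]  |A|=835.6293
5. ⊥bis P2·P4 via (25.9,24.28): [(43.9338, 24.1936) (27.5548, 24.2721) (3.7548, 0) (45.7914, 0)]  |A|=708.2178
6. ⊥bis P2·P5 via (31.44,5.35): [(38.9601, 24.2174) (27.5548, 24.2721) (3.7548, 0) (29.3076, 0)]  |A|=448.4772
7. canonical 4-gon: [(38.9601, 24.2174) (27.5548, 24.2721) (3.7548, 0) (29.3076, 0)]
8. shoelace: 448.4772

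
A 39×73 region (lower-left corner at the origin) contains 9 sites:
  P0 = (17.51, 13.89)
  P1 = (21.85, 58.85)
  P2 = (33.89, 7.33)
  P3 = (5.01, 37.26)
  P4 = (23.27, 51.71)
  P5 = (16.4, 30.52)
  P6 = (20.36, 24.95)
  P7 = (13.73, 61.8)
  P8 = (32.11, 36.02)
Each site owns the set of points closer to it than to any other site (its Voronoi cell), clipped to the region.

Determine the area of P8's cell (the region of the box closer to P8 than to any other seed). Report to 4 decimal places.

Area of P8's cell: 313.6024

1. box [0,39]×[0,73]: [(0, 0) (39, 0) (39, 73) (0, 73)]
2. ⊥bis P8·P0 via (24.81,24.955): [(0, 41.3231) (39, 15.5933) (39, 73) (0, 73)]  |A|=1737.1299
3. ⊥bis P8·P1 via (26.98,47.435): [(5.4214, 37.7464) (39, 15.5933) (39, 52.8369)]  |A|=625.2933
4. ⊥bis P8·P2 via (33,21.675): [(5.4214, 37.7464) (30.0583, 21.4925) (39, 22.0473) (39, 52.8369)]  |A|=596.4387
5. ⊥bis P8·P3 via (18.56,36.64): [(18.8875, 43.7982) (18.2241, 29.2999) (30.0583, 21.4925) (39, 22.0473) (39, 52.8369)]  |A|=500.8286
6. ⊥bis P8·P4 via (27.69,43.865): [(18.6577, 38.7761) (18.2241, 29.2999) (30.0583, 21.4925) (39, 22.0473) (39, 50.2372)]  |A|=424.9223
7. ⊥bis P8·P5 via (24.255,33.27): [(21.7228, 40.503) (27.8737, 22.9338) (30.0583, 21.4925) (39, 22.0473) (39, 50.2372)]  |A|=345.586
8. ⊥bis P8·P6 via (26.235,30.485): [(21.7228, 40.503) (24.6357, 32.1825) (34.4504, 21.765) (39, 22.0473) (39, 50.2372)]  |A|=313.6024
9. ⊥bis P8·P7 via (22.92,48.91): [(21.7228, 40.503) (24.6357, 32.1825) (34.4504, 21.765) (39, 22.0473) (39, 50.2372)]  |A|=313.6024
10. canonical 5-gon: [(21.7228, 40.503) (24.6357, 32.1825) (34.4504, 21.765) (39, 22.0473) (39, 50.2372)]
11. shoelace: 313.6024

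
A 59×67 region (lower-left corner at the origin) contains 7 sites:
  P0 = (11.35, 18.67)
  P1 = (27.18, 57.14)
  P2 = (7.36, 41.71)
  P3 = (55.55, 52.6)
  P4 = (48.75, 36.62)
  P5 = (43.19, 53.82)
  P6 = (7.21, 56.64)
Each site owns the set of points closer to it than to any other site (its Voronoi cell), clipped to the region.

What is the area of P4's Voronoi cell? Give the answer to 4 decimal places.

Area of P4's cell: 1088.3279

1. box [0,59]×[0,67]: [(0, 0) (59, 0) (59, 67) (0, 67)]
2. ⊥bis P4·P0 via (30.05,27.645): [(43.3181, 0) (59, 0) (59, 67) (11.1617, 67)]  |A|=2127.9258
3. ⊥bis P4·P1 via (37.965,46.88): [(26.568, 34.8999) (43.3181, 0) (59, 0) (59, 67) (57.1056, 67)]  |A|=1390.5236
4. ⊥bis P4·P2 via (28.055,39.165): [(27.6734, 36.0618) (27.3342, 33.3036) (43.3181, 0) (59, 0) (59, 67) (57.1056, 67)]  |A|=1389.1963
5. ⊥bis P4·P3 via (52.15,44.61): [(40.5154, 49.5609) (27.6734, 36.0618) (27.3342, 33.3036) (43.3181, 0) (59, 0) (59, 41.6951)]  |A|=1138.8024
6. ⊥bis P4·P5 via (45.97,45.22): [(48.6674, 46.092) (32.1296, 40.746) (27.6734, 36.0618) (27.3342, 33.3036) (43.3181, 0) (59, 0) (59, 41.6951)]  |A|=1088.3279
7. ⊥bis P4·P6 via (27.98,46.63): [(48.6674, 46.092) (32.1296, 40.746) (27.6734, 36.0618) (27.3342, 33.3036) (43.3181, 0) (59, 0) (59, 41.6951)]  |A|=1088.3279
8. canonical 7-gon: [(48.6674, 46.092) (32.1296, 40.746) (27.6734, 36.0618) (27.3342, 33.3036) (43.3181, 0) (59, 0) (59, 41.6951)]
9. shoelace: 1088.3279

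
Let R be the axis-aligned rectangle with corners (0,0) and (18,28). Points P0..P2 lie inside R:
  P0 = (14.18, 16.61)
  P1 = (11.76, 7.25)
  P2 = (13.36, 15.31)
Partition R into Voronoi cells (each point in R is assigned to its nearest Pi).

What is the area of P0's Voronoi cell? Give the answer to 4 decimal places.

Area of P0's cell: 162.5622

1. box [0,18]×[0,28]: [(0, 0) (18, 0) (18, 28) (0, 28)]
2. ⊥bis P0·P1 via (12.97,11.93): [(0, 15.2834) (18, 10.6295) (18, 28) (0, 28)]  |A|=270.7842
3. ⊥bis P0·P2 via (13.77,15.96): [(0, 24.6457) (18, 13.2918) (18, 28) (0, 28)]  |A|=162.5622
4. canonical 4-gon: [(0, 24.6457) (18, 13.2918) (18, 28) (0, 28)]
5. shoelace: 162.5622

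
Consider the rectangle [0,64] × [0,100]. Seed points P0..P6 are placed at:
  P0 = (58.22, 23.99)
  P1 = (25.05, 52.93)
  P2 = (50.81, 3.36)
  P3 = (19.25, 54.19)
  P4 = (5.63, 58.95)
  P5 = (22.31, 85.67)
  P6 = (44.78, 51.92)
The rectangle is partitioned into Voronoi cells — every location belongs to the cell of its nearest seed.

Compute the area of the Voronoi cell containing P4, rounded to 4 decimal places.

Area of P4's cell: 517.3740

1. box [0,64]×[0,100]: [(0, 0) (64, 0) (64, 100) (0, 100)]
2. ⊥bis P4·P0 via (31.925,41.47): [(0, 0) (4.3572, 0) (64, 89.7201) (64, 100) (0, 100)]  |A|=3724.4199
3. ⊥bis P4·P1 via (15.34,55.94): [(0, 6.4545) (28.9981, 100) (0, 100)]  |A|=1356.3233
4. ⊥bis P4·P2 via (28.22,31.155): [(0, 8.2196) (0.7314, 8.8141) (28.9981, 100) (0, 100)]  |A|=1355.6777
5. ⊥bis P4·P3 via (12.44,56.57): [(0, 20.9749) (27.6182, 100) (0, 100)]  |A|=1091.265
6. ⊥bis P4·P5 via (13.97,72.31): [(0, 81.0308) (0, 20.9749) (17.2297, 70.2751)]  |A|=517.374
7. ⊥bis P4·P6 via (25.205,55.435): [(0, 81.0308) (0, 20.9749) (17.2297, 70.2751)]  |A|=517.374
8. canonical 3-gon: [(0, 81.0308) (0, 20.9749) (17.2297, 70.2751)]
9. shoelace: 517.374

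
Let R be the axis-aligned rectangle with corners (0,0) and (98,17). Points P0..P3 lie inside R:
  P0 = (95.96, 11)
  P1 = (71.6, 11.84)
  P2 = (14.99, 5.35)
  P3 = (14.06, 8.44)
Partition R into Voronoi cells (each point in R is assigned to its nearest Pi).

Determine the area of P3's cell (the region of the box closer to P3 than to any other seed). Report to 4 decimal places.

1. box [0,98]×[0,17]: [(0, 0) (98, 0) (98, 17) (0, 17)]
2. ⊥bis P3·P0 via (55.01,9.72): [(0, 0) (55.3138, 0) (54.7824, 17) (0, 17)]  |A|=935.8183
3. ⊥bis P3·P1 via (42.83,10.14): [(0, 0) (43.4292, 0) (42.4246, 17) (0, 17)]  |A|=729.7574
4. ⊥bis P3·P2 via (14.525,6.895): [(0, 2.5234) (42.5238, 15.3218) (42.4246, 17) (0, 17)]  |A|=343.3981
5. canonical 4-gon: [(0, 2.5234) (42.5238, 15.3218) (42.4246, 17) (0, 17)]
6. shoelace: 343.3981

Area of P3's cell: 343.3981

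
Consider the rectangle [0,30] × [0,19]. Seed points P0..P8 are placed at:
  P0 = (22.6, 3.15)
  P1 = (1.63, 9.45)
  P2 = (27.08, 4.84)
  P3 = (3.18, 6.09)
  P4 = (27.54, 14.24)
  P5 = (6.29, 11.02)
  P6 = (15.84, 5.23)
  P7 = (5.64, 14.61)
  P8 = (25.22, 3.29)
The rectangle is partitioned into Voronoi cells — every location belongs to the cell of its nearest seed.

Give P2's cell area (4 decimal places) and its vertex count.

1. box [0,30]×[0,19]: [(0, 0) (30, 0) (30, 19) (0, 19)]
2. ⊥bis P2·P0 via (24.84,3.995): [(26.347, 0) (30, 0) (30, 19) (19.1796, 19)]  |A|=137.4966
3. ⊥bis P2·P1 via (14.355,7.145): [(26.347, 0) (30, 0) (30, 19) (19.1796, 19)]  |A|=137.4966
4. ⊥bis P2·P3 via (15.13,5.465): [(26.347, 0) (30, 0) (30, 19) (19.1796, 19)]  |A|=137.4966
5. ⊥bis P2·P4 via (27.31,9.54): [(22.6625, 9.7674) (26.347, 0) (30, 0) (30, 9.4084)]  |A|=52.3572
6. ⊥bis P2·P5 via (16.685,7.93): [(22.6625, 9.7674) (26.347, 0) (30, 0) (30, 9.4084)]  |A|=52.3572
7. ⊥bis P2·P6 via (21.46,5.035): [(22.6625, 9.7674) (26.347, 0) (30, 0) (30, 9.4084)]  |A|=52.3572
8. ⊥bis P2·P7 via (16.36,9.725): [(22.6625, 9.7674) (26.347, 0) (30, 0) (30, 9.4084)]  |A|=52.3572
9. ⊥bis P2·P8 via (26.15,4.065): [(22.6625, 9.7674) (23.7083, 6.9951) (29.5375, 0) (30, 0) (30, 9.4084)]  |A|=41.1984
10. canonical 5-gon: [(22.6625, 9.7674) (23.7083, 6.9951) (29.5375, 0) (30, 0) (30, 9.4084)]
11. shoelace: 41.1984

Area of P2's cell: 41.1984 (5 vertices)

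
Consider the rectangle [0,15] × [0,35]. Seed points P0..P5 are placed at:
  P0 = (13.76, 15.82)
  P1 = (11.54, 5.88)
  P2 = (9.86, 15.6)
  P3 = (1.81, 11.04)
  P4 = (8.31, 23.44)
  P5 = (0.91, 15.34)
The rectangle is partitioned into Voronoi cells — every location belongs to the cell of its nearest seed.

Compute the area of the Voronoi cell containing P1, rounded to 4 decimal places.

Area of P1's cell: 106.1609

1. box [0,15]×[0,35]: [(0, 0) (15, 0) (15, 35) (0, 35)]
2. ⊥bis P1·P0 via (12.65,10.85): [(0, 13.6753) (0, 0) (15, 0) (15, 10.3252)]  |A|=180.003
3. ⊥bis P1·P2 via (10.7,10.74): [(12.0769, 10.978) (0, 8.8906) (0, 0) (15, 0) (15, 10.3252)]  |A|=151.1112
4. ⊥bis P1·P3 via (6.675,8.46): [(12.0769, 10.978) (7.6, 10.2042) (2.1885, 0) (15, 0) (15, 10.3252)]  |A|=106.1609
5. ⊥bis P1·P4 via (9.925,14.66): [(12.0769, 10.978) (7.6, 10.2042) (2.1885, 0) (15, 0) (15, 10.3252)]  |A|=106.1609
6. ⊥bis P1·P5 via (6.225,10.61): [(12.0769, 10.978) (7.6, 10.2042) (2.1885, 0) (15, 0) (15, 10.3252)]  |A|=106.1609
7. canonical 5-gon: [(12.0769, 10.978) (7.6, 10.2042) (2.1885, 0) (15, 0) (15, 10.3252)]
8. shoelace: 106.1609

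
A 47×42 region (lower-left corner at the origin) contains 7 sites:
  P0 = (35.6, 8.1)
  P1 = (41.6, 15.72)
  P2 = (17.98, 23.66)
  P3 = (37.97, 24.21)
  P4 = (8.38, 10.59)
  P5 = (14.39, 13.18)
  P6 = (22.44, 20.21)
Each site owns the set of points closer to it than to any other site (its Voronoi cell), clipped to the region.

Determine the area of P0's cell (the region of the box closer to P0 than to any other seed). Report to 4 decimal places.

1. box [0,47]×[0,42]: [(0, 0) (47, 0) (47, 42) (0, 42)]
2. ⊥bis P0·P1 via (38.6,11.91): [(0, 0) (47, 0) (47, 5.2958) (0.3857, 42) (0, 42)]  |A|=1118.5303
3. ⊥bis P0·P2 via (26.79,15.88): [(12.7666, 0) (47, 0) (47, 5.2958) (29.5659, 19.0234)]  |A|=371.7827
4. ⊥bis P0·P3 via (36.785,16.155): [(28.1541, 17.4247) (12.7666, 0) (47, 0) (47, 5.2958) (32.3872, 16.802)]  |A|=367.9593
5. ⊥bis P0·P4 via (21.99,9.345): [(28.1541, 17.4247) (22.1022, 10.5716) (21.1351, 0) (47, 0) (47, 5.2958) (32.3872, 16.802)]  |A|=323.7248
6. ⊥bis P0·P5 via (24.995,10.64): [(28.1541, 17.4247) (26.0491, 15.041) (22.4466, 0) (47, 0) (47, 5.2958) (32.3872, 16.802)]  |A|=295.1606
7. ⊥bis P0·P6 via (29.02,14.155): [(31.5668, 16.9227) (24.7169, 9.4788) (22.4466, 0) (47, 0) (47, 5.2958) (32.3872, 16.802)]  |A|=276.4726
8. canonical 6-gon: [(31.5668, 16.9227) (24.7169, 9.4788) (22.4466, 0) (47, 0) (47, 5.2958) (32.3872, 16.802)]
9. shoelace: 276.4726

Area of P0's cell: 276.4726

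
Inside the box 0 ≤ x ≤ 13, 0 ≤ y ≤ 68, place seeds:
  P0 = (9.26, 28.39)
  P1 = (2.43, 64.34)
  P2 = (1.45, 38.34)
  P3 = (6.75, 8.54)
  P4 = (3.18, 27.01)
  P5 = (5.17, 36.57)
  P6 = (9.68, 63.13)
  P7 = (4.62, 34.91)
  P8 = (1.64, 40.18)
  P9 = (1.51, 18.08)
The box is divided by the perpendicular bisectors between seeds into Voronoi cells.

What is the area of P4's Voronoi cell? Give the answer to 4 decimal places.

1. box [0,13]×[0,68]: [(0, 0) (13, 0) (13, 68) (0, 68)]
2. ⊥bis P4·P0 via (6.22,27.7): [(0, 55.1041) (0, 0) (12.5072, 0)]  |A|=344.5979
3. ⊥bis P4·P1 via (2.805,45.675): [(2.1432, 45.6617) (0, 45.6186) (0, 0) (12.5072, 0)]  |A|=334.4335
4. ⊥bis P4·P2 via (2.315,32.675): [(4.9978, 33.0846) (0, 32.3215) (0, 0) (12.5072, 0)]  |A|=287.6663
5. ⊥bis P4·P3 via (4.965,17.775): [(8.3253, 18.4245) (4.9978, 33.0846) (0, 32.3215) (0, 16.8153)]  |A|=102.4509
6. ⊥bis P4·P5 via (4.175,31.79): [(8.3253, 18.4245) (5.3471, 31.546) (0.9354, 32.4643) (0, 32.3215) (0, 16.8153)]  |A|=99.2173
7. ⊥bis P4·P6 via (6.43,45.07): [(8.3253, 18.4245) (5.3471, 31.546) (0.9354, 32.4643) (0, 32.3215) (0, 16.8153)]  |A|=99.2173
8. ⊥bis P4·P7 via (3.9,30.96): [(8.3253, 18.4245) (5.5483, 30.6596) (0, 31.6709) (0, 16.8153)]  |A|=94.3758
9. ⊥bis P4·P8 via (2.41,33.595): [(8.3253, 18.4245) (5.5483, 30.6596) (0, 31.6709) (0, 16.8153)]  |A|=94.3758
10. ⊥bis P4·P9 via (2.345,22.545): [(7.6137, 21.5597) (5.5483, 30.6596) (0, 31.6709) (0, 22.9835)]  |A|=57.2711
11. canonical 4-gon: [(7.6137, 21.5597) (5.5483, 30.6596) (0, 31.6709) (0, 22.9835)]
12. shoelace: 57.2711

Area of P4's cell: 57.2711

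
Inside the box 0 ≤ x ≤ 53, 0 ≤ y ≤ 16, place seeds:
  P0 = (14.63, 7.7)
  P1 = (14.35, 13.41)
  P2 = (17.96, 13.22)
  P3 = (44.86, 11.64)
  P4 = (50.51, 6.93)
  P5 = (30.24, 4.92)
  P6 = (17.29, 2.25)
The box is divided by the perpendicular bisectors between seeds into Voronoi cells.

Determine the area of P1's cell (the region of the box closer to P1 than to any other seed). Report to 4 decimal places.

1. box [0,53]×[0,16]: [(0, 0) (53, 0) (53, 16) (0, 16)]
2. ⊥bis P1·P0 via (14.49,10.555): [(0, 9.8445) (53, 12.4434) (53, 16) (0, 16)]  |A|=257.3716
3. ⊥bis P1·P2 via (16.155,13.315): [(0, 9.8445) (16.0137, 10.6297) (16.2963, 16) (0, 16)]  |A|=93.0443
4. ⊥bis P1·P3 via (29.605,12.525): [(0, 9.8445) (16.0137, 10.6297) (16.2963, 16) (0, 16)]  |A|=93.0443
5. ⊥bis P1·P4 via (32.43,10.17): [(0, 9.8445) (16.0137, 10.6297) (16.2963, 16) (0, 16)]  |A|=93.0443
6. ⊥bis P1·P5 via (22.295,9.165): [(0, 9.8445) (16.0137, 10.6297) (16.2963, 16) (0, 16)]  |A|=93.0443
7. ⊥bis P1·P6 via (15.82,7.83): [(0, 9.8445) (16.0137, 10.6297) (16.2963, 16) (0, 16)]  |A|=93.0443
8. canonical 4-gon: [(0, 9.8445) (16.0137, 10.6297) (16.2963, 16) (0, 16)]
9. shoelace: 93.0443

Area of P1's cell: 93.0443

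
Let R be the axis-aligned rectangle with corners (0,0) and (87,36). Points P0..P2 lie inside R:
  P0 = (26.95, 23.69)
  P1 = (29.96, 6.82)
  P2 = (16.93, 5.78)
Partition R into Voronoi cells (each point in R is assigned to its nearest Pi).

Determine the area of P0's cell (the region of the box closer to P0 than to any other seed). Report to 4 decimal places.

1. box [0,87]×[0,36]: [(0, 0) (87, 0) (87, 36) (0, 36)]
2. ⊥bis P0·P1 via (28.455,15.255): [(0, 10.178) (87, 25.7008) (87, 36) (0, 36)]  |A|=1571.2741
3. ⊥bis P0·P2 via (21.94,14.735): [(0, 27.0096) (22.8106, 14.2479) (87, 25.7008) (87, 36) (0, 36)]  |A|=1379.3036
4. canonical 5-gon: [(0, 27.0096) (22.8106, 14.2479) (87, 25.7008) (87, 36) (0, 36)]
5. shoelace: 1379.3036

Area of P0's cell: 1379.3036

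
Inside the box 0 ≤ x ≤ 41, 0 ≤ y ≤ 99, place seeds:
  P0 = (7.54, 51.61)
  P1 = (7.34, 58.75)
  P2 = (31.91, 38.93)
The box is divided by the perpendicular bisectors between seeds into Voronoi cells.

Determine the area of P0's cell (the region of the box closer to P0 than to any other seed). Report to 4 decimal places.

1. box [0,41]×[0,99]: [(0, 0) (41, 0) (41, 99) (0, 99)]
2. ⊥bis P0·P1 via (7.44,55.18): [(0, 54.9716) (0, 0) (41, 0) (41, 56.1201)]  |A|=2277.3789
3. ⊥bis P0·P2 via (19.725,45.27): [(25.1392, 55.6758) (0, 54.9716) (0, 7.36)]  |A|=598.4594
4. canonical 3-gon: [(25.1392, 55.6758) (0, 54.9716) (0, 7.36)]
5. shoelace: 598.4594

Area of P0's cell: 598.4594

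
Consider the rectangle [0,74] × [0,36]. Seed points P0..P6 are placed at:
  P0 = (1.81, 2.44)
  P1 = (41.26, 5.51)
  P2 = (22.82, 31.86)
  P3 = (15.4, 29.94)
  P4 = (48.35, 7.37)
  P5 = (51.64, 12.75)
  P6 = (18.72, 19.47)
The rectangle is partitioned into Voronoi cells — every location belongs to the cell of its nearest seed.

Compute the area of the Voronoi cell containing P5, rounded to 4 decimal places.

1. box [0,74]×[0,36]: [(0, 0) (74, 0) (74, 36) (0, 36)]
2. ⊥bis P5·P0 via (26.725,7.595): [(28.2964, 0) (74, 0) (74, 36) (20.8479, 36)]  |A|=1779.4019
3. ⊥bis P5·P1 via (46.45,9.13): [(52.8181, 0) (74, 0) (74, 36) (27.7083, 36)]  |A|=1214.5242
4. ⊥bis P5·P2 via (37.23,22.305): [(37.2449, 22.3274) (52.8181, 0) (74, 0) (74, 36) (46.3109, 36)]  |A|=1087.3514
5. ⊥bis P5·P3 via (33.52,21.345): [(37.2449, 22.3274) (52.8181, 0) (74, 0) (74, 36) (46.3109, 36)]  |A|=1087.3514
6. ⊥bis P5·P4 via (49.995,10.06): [(37.2449, 22.3274) (42.6821, 14.532) (66.4457, 0) (74, 0) (74, 36) (46.3109, 36)]  |A|=988.3336
7. ⊥bis P5·P6 via (35.18,16.11): [(37.2449, 22.3274) (42.6821, 14.532) (66.4457, 0) (74, 0) (74, 36) (46.3109, 36)]  |A|=988.3336
8. canonical 6-gon: [(37.2449, 22.3274) (42.6821, 14.532) (66.4457, 0) (74, 0) (74, 36) (46.3109, 36)]
9. shoelace: 988.3336

Area of P5's cell: 988.3336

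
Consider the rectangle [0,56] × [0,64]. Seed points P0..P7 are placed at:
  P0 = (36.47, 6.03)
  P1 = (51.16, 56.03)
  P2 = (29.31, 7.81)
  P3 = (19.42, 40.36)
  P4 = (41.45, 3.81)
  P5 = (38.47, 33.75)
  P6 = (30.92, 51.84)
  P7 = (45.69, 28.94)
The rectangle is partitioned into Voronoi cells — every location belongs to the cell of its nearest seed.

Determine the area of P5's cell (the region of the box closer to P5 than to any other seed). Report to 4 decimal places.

1. box [0,56]×[0,64]: [(0, 0) (56, 0) (56, 64) (0, 64)]
2. ⊥bis P5·P0 via (37.47,19.89): [(0, 22.5935) (56, 18.5531) (56, 64) (0, 64)]  |A|=2431.8974
3. ⊥bis P5·P1 via (44.815,44.89): [(0, 22.5935) (56, 18.5531) (56, 38.5194) (11.2633, 64) (0, 64)]  |A|=1861.938
4. ⊥bis P5·P2 via (33.89,20.78): [(0, 32.7473) (36.1383, 19.9861) (56, 18.5531) (56, 38.5194) (11.2633, 64) (0, 64)]  |A|=1678.4665
5. ⊥bis P5·P3 via (28.945,37.055): [(24.454, 24.1121) (36.1383, 19.9861) (56, 18.5531) (56, 38.5194) (33.8338, 51.1445)]  |A|=706.3451
6. ⊥bis P5·P4 via (39.96,18.78): [(24.454, 24.1121) (36.1383, 19.9861) (45.379, 19.3194) (56, 20.3765) (56, 38.5194) (33.8338, 51.1445)]  |A|=696.6617
7. ⊥bis P5·P6 via (34.695,42.795): [(30.3002, 40.9608) (24.454, 24.1121) (36.1383, 19.9861) (45.379, 19.3194) (56, 20.3765) (56, 38.5194) (42.6581, 46.1185)]  |A|=642.8494
8. ⊥bis P5·P7 via (42.08,31.345): [(30.3002, 40.9608) (24.454, 24.1121) (34.8222, 20.4508) (49.3739, 42.2934) (42.6581, 46.1185)]  |A|=337.6148
9. canonical 5-gon: [(30.3002, 40.9608) (24.454, 24.1121) (34.8222, 20.4508) (49.3739, 42.2934) (42.6581, 46.1185)]
10. shoelace: 337.6148

Area of P5's cell: 337.6148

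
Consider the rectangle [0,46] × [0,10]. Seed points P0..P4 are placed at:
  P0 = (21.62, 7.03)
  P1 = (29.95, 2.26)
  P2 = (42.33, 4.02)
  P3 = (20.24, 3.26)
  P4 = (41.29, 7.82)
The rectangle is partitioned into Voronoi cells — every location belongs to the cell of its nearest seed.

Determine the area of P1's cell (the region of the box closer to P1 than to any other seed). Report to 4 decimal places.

Area of P1's cell: 90.2365

1. box [0,46]×[0,10]: [(0, 0) (46, 0) (46, 10) (0, 10)]
2. ⊥bis P1·P0 via (25.785,4.645): [(23.1251, 0) (46, 0) (46, 10) (28.8514, 10)]  |A|=200.1172
3. ⊥bis P1·P2 via (36.14,3.14): [(23.1251, 0) (36.5864, 0) (35.1647, 10) (28.8514, 10)]  |A|=98.8729
4. ⊥bis P1·P3 via (25.095,2.76): [(25.1804, 3.5892) (24.8108, 0) (36.5864, 0) (35.1647, 10) (28.8514, 10)]  |A|=95.8479
5. ⊥bis P1·P4 via (35.62,5.04): [(25.1804, 3.5892) (24.8108, 0) (36.5864, 0) (35.9719, 4.3222) (33.1881, 10) (28.8514, 10)]  |A|=90.2365
6. canonical 6-gon: [(25.1804, 3.5892) (24.8108, 0) (36.5864, 0) (35.9719, 4.3222) (33.1881, 10) (28.8514, 10)]
7. shoelace: 90.2365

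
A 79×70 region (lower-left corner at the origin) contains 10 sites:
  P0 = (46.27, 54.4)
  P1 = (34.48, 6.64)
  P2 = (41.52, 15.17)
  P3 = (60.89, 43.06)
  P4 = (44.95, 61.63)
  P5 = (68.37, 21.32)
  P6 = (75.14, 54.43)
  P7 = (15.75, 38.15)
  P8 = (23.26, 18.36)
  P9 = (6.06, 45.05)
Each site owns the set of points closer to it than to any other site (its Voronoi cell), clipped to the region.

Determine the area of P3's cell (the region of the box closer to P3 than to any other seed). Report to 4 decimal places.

1. box [0,79]×[0,70]: [(0, 0) (79, 0) (79, 70) (0, 70)]
2. ⊥bis P3·P0 via (53.58,48.73): [(15.7826, 0) (79, 0) (79, 70) (70.0781, 70)]  |A|=2524.877
3. ⊥bis P3·P1 via (47.685,24.85): [(39.6032, 30.7105) (79, 2.1419) (79, 70) (70.0781, 70)]  |A|=1511.9651
4. ⊥bis P3·P2 via (51.205,29.115): [(42.8607, 34.9102) (79, 9.811) (79, 70) (70.0781, 70)]  |A|=1244.1287
5. ⊥bis P3·P4 via (52.92,52.345): [(63.2849, 61.242) (42.8607, 34.9102) (79, 9.811) (79, 70) (73.488, 70)]  |A|=1229.1967
6. ⊥bis P3·P5 via (64.63,32.19): [(63.2849, 61.242) (42.8607, 34.9102) (52.6917, 28.0824) (79, 37.1342) (79, 70) (73.488, 70)]  |A|=869.783
7. ⊥bis P3·P6 via (68.015,48.745): [(60.7014, 57.9112) (42.8607, 34.9102) (52.6917, 28.0824) (77.6498, 36.6697)]  |A|=511.8113
8. ⊥bis P3·P7 via (38.32,40.605): [(60.7014, 57.9112) (42.8607, 34.9102) (52.6917, 28.0824) (77.6498, 36.6697)]  |A|=511.8113
9. ⊥bis P3·P8 via (42.075,30.71): [(60.7014, 57.9112) (42.8607, 34.9102) (52.6917, 28.0824) (77.6498, 36.6697)]  |A|=511.8113
10. ⊥bis P3·P9 via (33.475,44.055): [(60.7014, 57.9112) (42.8607, 34.9102) (52.6917, 28.0824) (77.6498, 36.6697)]  |A|=511.8113
11. canonical 4-gon: [(60.7014, 57.9112) (42.8607, 34.9102) (52.6917, 28.0824) (77.6498, 36.6697)]
12. shoelace: 511.8113

Area of P3's cell: 511.8113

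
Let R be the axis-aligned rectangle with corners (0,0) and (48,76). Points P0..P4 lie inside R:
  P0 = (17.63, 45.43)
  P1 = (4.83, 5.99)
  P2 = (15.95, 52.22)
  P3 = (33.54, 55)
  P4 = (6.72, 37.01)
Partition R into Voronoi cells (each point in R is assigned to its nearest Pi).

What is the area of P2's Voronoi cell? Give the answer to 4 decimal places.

Area of P2's cell: 633.2344

1. box [0,48]×[0,76]: [(0, 0) (48, 0) (48, 76) (0, 76)]
2. ⊥bis P2·P0 via (16.79,48.825): [(0, 44.6708) (48, 56.5471) (48, 76) (0, 76)]  |A|=1218.772
3. ⊥bis P2·P1 via (10.39,29.105): [(0, 44.6708) (48, 56.5471) (48, 76) (0, 76)]  |A|=1218.772
4. ⊥bis P2·P3 via (24.745,53.61): [(0, 44.6708) (25.1734, 50.8992) (21.2064, 76) (0, 76)]  |A|=660.48
5. ⊥bis P2·P4 via (11.335,44.615): [(0, 51.4935) (7.9867, 46.6469) (25.1734, 50.8992) (21.2064, 76) (0, 76)]  |A|=633.2344
6. canonical 5-gon: [(0, 51.4935) (7.9867, 46.6469) (25.1734, 50.8992) (21.2064, 76) (0, 76)]
7. shoelace: 633.2344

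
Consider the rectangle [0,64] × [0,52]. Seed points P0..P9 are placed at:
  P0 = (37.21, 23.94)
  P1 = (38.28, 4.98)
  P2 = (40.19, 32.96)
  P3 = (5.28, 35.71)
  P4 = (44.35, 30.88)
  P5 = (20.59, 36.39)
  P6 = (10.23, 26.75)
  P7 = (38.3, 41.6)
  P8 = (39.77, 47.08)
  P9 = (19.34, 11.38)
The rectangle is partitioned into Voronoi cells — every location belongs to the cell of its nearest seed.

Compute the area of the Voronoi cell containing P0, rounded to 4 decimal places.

Area of P0's cell: 287.6066

1. box [0,64]×[0,52]: [(0, 0) (64, 0) (64, 52) (0, 52)]
2. ⊥bis P0·P1 via (37.745,14.46): [(0, 12.3299) (64, 15.9417) (64, 52) (0, 52)]  |A|=2423.3099
3. ⊥bis P0·P2 via (38.7,28.45): [(0, 41.2356) (0, 12.3299) (64, 15.9417) (64, 20.0915)]  |A|=1057.7755
4. ⊥bis P0·P3 via (21.245,29.825): [(22.6881, 33.74) (15.1103, 13.1826) (64, 15.9417) (64, 20.0915)]  |A|=577.7845
5. ⊥bis P0·P4 via (40.78,27.41): [(40.2749, 27.9297) (22.6881, 33.74) (15.1103, 13.1826) (52.5549, 15.2958)]  |A|=452.2933
6. ⊥bis P0·P5 via (28.9,30.165): [(40.2749, 27.9297) (29.8144, 31.3856) (16.2257, 13.2456) (52.5549, 15.2958)]  |A|=360.4358
7. ⊥bis P0·P6 via (23.72,25.345): [(40.2749, 27.9297) (29.8144, 31.3856) (23.4666, 22.9117) (22.4967, 13.5995) (52.5549, 15.2958)]  |A|=331.409
8. ⊥bis P0·P7 via (37.755,32.77): [(40.2749, 27.9297) (29.8144, 31.3856) (23.4666, 22.9117) (22.4967, 13.5995) (52.5549, 15.2958)]  |A|=331.409
9. ⊥bis P0·P8 via (38.49,35.51): [(40.2749, 27.9297) (29.8144, 31.3856) (23.4666, 22.9117) (22.4967, 13.5995) (52.5549, 15.2958)]  |A|=331.409
10. ⊥bis P0·P9 via (28.275,17.66): [(40.2749, 27.9297) (29.8144, 31.3856) (24.043, 23.6812) (30.7996, 14.068) (52.5549, 15.2958)]  |A|=287.6066
11. canonical 5-gon: [(40.2749, 27.9297) (29.8144, 31.3856) (24.043, 23.6812) (30.7996, 14.068) (52.5549, 15.2958)]
12. shoelace: 287.6066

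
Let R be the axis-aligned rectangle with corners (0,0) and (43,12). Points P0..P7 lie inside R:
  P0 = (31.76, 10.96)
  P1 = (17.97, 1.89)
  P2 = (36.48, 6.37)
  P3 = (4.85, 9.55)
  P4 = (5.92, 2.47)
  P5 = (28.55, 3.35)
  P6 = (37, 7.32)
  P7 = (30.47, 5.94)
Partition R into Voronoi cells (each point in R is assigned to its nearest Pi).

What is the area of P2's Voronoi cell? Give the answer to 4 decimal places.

1. box [0,43]×[0,12]: [(0, 0) (43, 0) (43, 12) (0, 12)]
2. ⊥bis P2·P0 via (34.12,8.665): [(25.6937, 0) (43, 0) (43, 12) (37.3631, 12)]  |A|=137.6592
3. ⊥bis P2·P1 via (27.225,4.13): [(27.7202, 2.084) (28.2246, 0) (43, 0) (43, 12) (37.3631, 12)]  |A|=135.022
4. ⊥bis P2·P3 via (20.665,7.96): [(27.7202, 2.084) (28.2246, 0) (43, 0) (43, 12) (37.3631, 12)]  |A|=135.022
5. ⊥bis P2·P4 via (21.2,4.42): [(27.7202, 2.084) (28.2246, 0) (43, 0) (43, 12) (37.3631, 12)]  |A|=135.022
6. ⊥bis P2·P5 via (32.515,4.86): [(31.9254, 6.4082) (34.3658, 0) (43, 0) (43, 12) (37.3631, 12)]  |A|=109.8725
7. ⊥bis P2·P6 via (36.74,6.845): [(33.8751, 8.4132) (31.9254, 6.4082) (34.3658, 0) (43, 0) (43, 3.4185)]  |A|=60.6105
8. ⊥bis P2·P7 via (33.475,6.155): [(33.8751, 8.4132) (33.3519, 7.8752) (33.8112, 1.4565) (34.3658, 0) (43, 0) (43, 3.4185)]  |A|=55.6954
9. canonical 6-gon: [(33.8751, 8.4132) (33.3519, 7.8752) (33.8112, 1.4565) (34.3658, 0) (43, 0) (43, 3.4185)]
10. shoelace: 55.6954

Area of P2's cell: 55.6954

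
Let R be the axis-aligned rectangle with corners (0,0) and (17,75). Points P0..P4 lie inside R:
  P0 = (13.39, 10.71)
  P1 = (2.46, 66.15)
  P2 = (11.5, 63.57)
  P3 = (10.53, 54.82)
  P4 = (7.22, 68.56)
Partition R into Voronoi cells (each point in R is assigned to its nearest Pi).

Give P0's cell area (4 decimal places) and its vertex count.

1. box [0,17]×[0,75]: [(0, 0) (17, 0) (17, 75) (0, 75)]
2. ⊥bis P0·P1 via (7.925,38.43): [(0, 36.8676) (0, 0) (17, 0) (17, 40.2191)]  |A|=655.2371
3. ⊥bis P0·P2 via (12.445,37.14): [(0, 36.695) (0, 0) (17, 0) (17, 37.3029)]  |A|=628.9821
4. ⊥bis P0·P3 via (11.96,32.765): [(0, 31.9895) (0, 0) (17, 0) (17, 33.0918)]  |A|=553.1912
5. ⊥bis P0·P4 via (10.305,39.635): [(0, 31.9895) (0, 0) (17, 0) (17, 33.0918)]  |A|=553.1912
6. canonical 4-gon: [(0, 31.9895) (0, 0) (17, 0) (17, 33.0918)]
7. shoelace: 553.1912

Area of P0's cell: 553.1912 (4 vertices)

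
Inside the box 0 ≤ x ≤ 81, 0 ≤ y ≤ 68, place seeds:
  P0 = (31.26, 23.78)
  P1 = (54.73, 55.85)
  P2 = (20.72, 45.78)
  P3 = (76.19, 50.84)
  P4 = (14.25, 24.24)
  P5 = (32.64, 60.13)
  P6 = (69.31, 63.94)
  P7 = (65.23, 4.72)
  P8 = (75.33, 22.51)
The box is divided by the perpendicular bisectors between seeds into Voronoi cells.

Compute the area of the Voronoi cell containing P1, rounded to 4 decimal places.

Area of P1's cell: 639.3286

1. box [0,81]×[0,68]: [(0, 0) (81, 0) (81, 68) (0, 68)]
2. ⊥bis P1·P0 via (42.995,39.815): [(81, 12.0015) (81, 68) (4.4823, 68)]  |A|=2142.4362
3. ⊥bis P1·P2 via (37.725,50.815): [(40.4251, 41.6957) (81, 12.0015) (81, 68) (32.6367, 68)]  |A|=1772.1458
4. ⊥bis P1·P3 via (65.46,53.345): [(40.4251, 41.6957) (59.4841, 27.7477) (68.8813, 68) (32.6367, 68)]  |A|=925.8149
5. ⊥bis P1·P4 via (34.49,40.045): [(40.4251, 41.6957) (59.4841, 27.7477) (68.8813, 68) (32.6367, 68)]  |A|=925.8149
6. ⊥bis P1·P5 via (43.685,57.99): [(40.5152, 41.6298) (59.4841, 27.7477) (68.8813, 68) (45.6245, 68)]  |A|=753.6424
7. ⊥bis P1·P6 via (62.02,59.895): [(40.5152, 41.6298) (59.4841, 27.7477) (65.5176, 53.5916) (57.5228, 68) (45.6245, 68)]  |A|=671.8132
8. ⊥bis P1·P7 via (59.98,30.285): [(40.5152, 41.6298) (56.8854, 29.6495) (60.0813, 30.3058) (65.5176, 53.5916) (57.5228, 68) (45.6245, 68)]  |A|=667.9214
9. ⊥bis P1·P8 via (65.03,39.18): [(40.5152, 41.6298) (53.5527, 32.0885) (61.6681, 37.1028) (65.5176, 53.5916) (57.5228, 68) (45.6245, 68)]  |A|=639.3286
10. canonical 6-gon: [(40.5152, 41.6298) (53.5527, 32.0885) (61.6681, 37.1028) (65.5176, 53.5916) (57.5228, 68) (45.6245, 68)]
11. shoelace: 639.3286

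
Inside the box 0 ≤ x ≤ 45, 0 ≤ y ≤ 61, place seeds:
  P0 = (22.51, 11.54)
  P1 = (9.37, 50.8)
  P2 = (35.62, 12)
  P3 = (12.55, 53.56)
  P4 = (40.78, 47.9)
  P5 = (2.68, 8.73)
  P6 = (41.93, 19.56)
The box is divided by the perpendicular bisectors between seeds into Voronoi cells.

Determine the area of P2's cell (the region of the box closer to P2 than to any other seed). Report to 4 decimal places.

Area of P2's cell: 274.8520

1. box [0,45]×[0,61]: [(0, 0) (45, 0) (45, 61) (0, 61)]
2. ⊥bis P2·P0 via (29.065,11.77): [(29.478, 0) (45, 0) (45, 61) (27.3376, 61)]  |A|=1012.1238
3. ⊥bis P2·P1 via (22.495,31.4): [(28.2399, 35.2867) (29.478, 0) (45, 0) (45, 46.6257)]  |A|=664.5867
4. ⊥bis P2·P3 via (24.085,32.78): [(28.2467, 35.0902) (29.478, 0) (45, 0) (45, 44.3899)]  |A|=644.1732
5. ⊥bis P2·P4 via (38.2,29.95): [(28.3776, 31.3618) (29.478, 0) (45, 0) (45, 28.9726)]  |A|=484.1969
6. ⊥bis P2·P5 via (19.15,10.365): [(28.3776, 31.3618) (29.478, 0) (45, 0) (45, 28.9726)]  |A|=484.1969
7. ⊥bis P2·P6 via (38.775,15.78): [(28.6271, 24.25) (29.478, 0) (45, 0) (45, 10.5843)]  |A|=274.852
8. canonical 4-gon: [(28.6271, 24.25) (29.478, 0) (45, 0) (45, 10.5843)]
9. shoelace: 274.852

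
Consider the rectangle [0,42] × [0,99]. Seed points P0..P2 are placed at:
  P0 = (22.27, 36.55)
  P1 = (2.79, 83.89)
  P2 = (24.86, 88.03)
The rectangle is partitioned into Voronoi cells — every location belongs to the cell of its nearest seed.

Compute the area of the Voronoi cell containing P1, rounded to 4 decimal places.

1. box [0,42]×[0,99]: [(0, 0) (42, 0) (42, 99) (0, 99)]
2. ⊥bis P1·P0 via (12.53,60.22): [(0, 55.064) (42, 72.3466) (42, 99) (0, 99)]  |A|=1482.3761
3. ⊥bis P1·P2 via (13.825,85.96): [(0, 55.064) (18.2146, 62.5592) (11.3789, 99) (0, 99)]  |A|=607.4672
4. canonical 4-gon: [(0, 55.064) (18.2146, 62.5592) (11.3789, 99) (0, 99)]
5. shoelace: 607.4672

Area of P1's cell: 607.4672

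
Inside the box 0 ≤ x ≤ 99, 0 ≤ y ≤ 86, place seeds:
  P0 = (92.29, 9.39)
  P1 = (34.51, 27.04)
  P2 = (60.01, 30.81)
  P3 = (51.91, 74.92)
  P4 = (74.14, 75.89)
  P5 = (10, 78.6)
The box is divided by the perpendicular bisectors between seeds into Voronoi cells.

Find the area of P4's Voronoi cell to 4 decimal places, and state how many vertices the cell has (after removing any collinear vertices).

1. box [0,99]×[0,86]: [(0, 0) (99, 0) (99, 86) (0, 86)]
2. ⊥bis P4·P0 via (83.215,42.64): [(0, 19.9279) (99, 46.9482) (99, 86) (0, 86)]  |A|=5203.6294
3. ⊥bis P4·P1 via (54.325,51.465): [(69.7374, 38.9615) (99, 46.9482) (99, 86) (11.7554, 86)]  |A|=2623.3046
4. ⊥bis P4·P2 via (67.075,53.35): [(42.5106, 61.0495) (92.8522, 45.2703) (99, 46.9482) (99, 86) (11.7554, 86)]  |A|=2282.1407
5. ⊥bis P4·P3 via (63.025,75.405): [(63.9445, 54.3312) (92.8522, 45.2703) (99, 46.9482) (99, 86) (62.5627, 86)]  |A|=1313.5558
6. ⊥bis P4·P5 via (42.07,77.245): [(63.9445, 54.3312) (92.8522, 45.2703) (99, 46.9482) (99, 86) (62.5627, 86)]  |A|=1313.5558
7. canonical 5-gon: [(63.9445, 54.3312) (92.8522, 45.2703) (99, 46.9482) (99, 86) (62.5627, 86)]
8. shoelace: 1313.5558

Area of P4's cell: 1313.5558 (5 vertices)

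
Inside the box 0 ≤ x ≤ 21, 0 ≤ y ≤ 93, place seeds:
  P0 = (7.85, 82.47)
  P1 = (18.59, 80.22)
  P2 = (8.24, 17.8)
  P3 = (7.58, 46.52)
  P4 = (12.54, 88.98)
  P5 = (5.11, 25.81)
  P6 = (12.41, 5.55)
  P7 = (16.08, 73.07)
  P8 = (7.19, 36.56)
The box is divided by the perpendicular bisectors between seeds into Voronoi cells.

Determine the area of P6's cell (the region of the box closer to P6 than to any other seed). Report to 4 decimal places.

1. box [0,21]×[0,93]: [(0, 0) (21, 0) (21, 93) (0, 93)]
2. ⊥bis P6·P0 via (10.13,44.01): [(0, 43.4095) (0, 0) (21, 0) (21, 44.6544)]  |A|=924.6706
3. ⊥bis P6·P1 via (15.5,42.885): [(5.3389, 43.726) (0, 43.4095) (0, 0) (21, 0) (21, 42.4298)]  |A|=907.2508
4. ⊥bis P6·P2 via (10.325,11.675): [(0, 8.1603) (0, 0) (21, 0) (21, 15.3089)]  |A|=246.426
5. ⊥bis P6·P3 via (9.995,26.035): [(0, 8.1603) (0, 0) (21, 0) (21, 15.3089)]  |A|=246.426
6. ⊥bis P6·P4 via (12.475,47.265): [(0, 8.1603) (0, 0) (21, 0) (21, 15.3089)]  |A|=246.426
7. ⊥bis P6·P5 via (8.76,15.68): [(0, 8.1603) (0, 0) (21, 0) (21, 15.3089)]  |A|=246.426
8. ⊥bis P6·P7 via (14.245,39.31): [(0, 8.1603) (0, 0) (21, 0) (21, 15.3089)]  |A|=246.426
9. ⊥bis P6·P8 via (9.8,21.055): [(0, 8.1603) (0, 0) (21, 0) (21, 15.3089)]  |A|=246.426
10. canonical 4-gon: [(0, 8.1603) (0, 0) (21, 0) (21, 15.3089)]
11. shoelace: 246.426

Area of P6's cell: 246.4260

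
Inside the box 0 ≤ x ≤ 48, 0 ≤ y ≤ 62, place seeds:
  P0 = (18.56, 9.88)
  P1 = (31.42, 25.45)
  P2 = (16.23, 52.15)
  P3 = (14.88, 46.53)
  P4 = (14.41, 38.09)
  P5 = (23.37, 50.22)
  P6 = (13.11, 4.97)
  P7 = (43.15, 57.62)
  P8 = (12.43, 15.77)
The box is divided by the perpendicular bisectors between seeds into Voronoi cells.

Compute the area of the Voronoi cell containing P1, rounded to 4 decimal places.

Area of P1's cell: 768.2505

1. box [0,48]×[0,62]: [(0, 0) (48, 0) (48, 62) (0, 62)]
2. ⊥bis P1·P0 via (24.99,17.665): [(0, 38.3054) (46.3776, 0) (48, 0) (48, 62) (0, 62)]  |A|=2087.7439
3. ⊥bis P1·P2 via (23.825,38.8): [(9.3628, 30.5723) (46.3776, 0) (48, 0) (48, 52.5535)]  |A|=1040.0609
4. ⊥bis P1·P3 via (23.15,35.99): [(34.3962, 44.8141) (12.7157, 27.8029) (46.3776, 0) (48, 0) (48, 52.5535)]  |A|=981.5224
5. ⊥bis P1·P4 via (22.915,31.77): [(34.3962, 44.8141) (30.1073, 41.4489) (17.2092, 24.0915) (46.3776, 0) (48, 0) (48, 52.5535)]  |A|=918.5896
6. ⊥bis P1·P5 via (27.395,37.835): [(27.4304, 37.8465) (17.2092, 24.0915) (46.3776, 0) (48, 0) (48, 44.5314)]  |A|=812.4258
7. ⊥bis P1·P6 via (22.265,15.21): [(27.4304, 37.8465) (17.2092, 24.0915) (46.3776, 0) (48, 0) (48, 44.5314)]  |A|=812.4258
8. ⊥bis P1·P7 via (37.285,41.535): [(37.9895, 41.2781) (27.4304, 37.8465) (17.2092, 24.0915) (46.3776, 0) (48, 0) (48, 37.628)]  |A|=777.8727
9. ⊥bis P1·P8 via (21.925,20.61): [(37.9895, 41.2781) (27.4304, 37.8465) (18.9537, 26.4391) (22.289, 19.8959) (46.3776, 0) (48, 0) (48, 37.628)]  |A|=768.2505
10. canonical 7-gon: [(37.9895, 41.2781) (27.4304, 37.8465) (18.9537, 26.4391) (22.289, 19.8959) (46.3776, 0) (48, 0) (48, 37.628)]
11. shoelace: 768.2505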